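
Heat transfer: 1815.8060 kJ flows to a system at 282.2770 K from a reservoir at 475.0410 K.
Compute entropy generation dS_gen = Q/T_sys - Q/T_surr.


dS_sys = 1815.8060/282.2770 = 6.4327 kJ/K
dS_surr = -1815.8060/475.0410 = -3.8224 kJ/K
dS_gen = 6.4327 - 3.8224 = 2.6103 kJ/K (irreversible)

dS_gen = 2.6103 kJ/K, irreversible


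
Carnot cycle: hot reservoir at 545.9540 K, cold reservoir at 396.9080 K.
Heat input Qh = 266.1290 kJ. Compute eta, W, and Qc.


eta = 1 - 396.9080/545.9540 = 0.2730
W = 0.2730 * 266.1290 = 72.6535 kJ
Qc = 266.1290 - 72.6535 = 193.4755 kJ

eta = 27.3001%, W = 72.6535 kJ, Qc = 193.4755 kJ


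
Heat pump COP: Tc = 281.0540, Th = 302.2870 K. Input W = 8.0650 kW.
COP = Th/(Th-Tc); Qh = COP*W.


COP = 302.2870 / 21.2330 = 14.2367
Qh = 14.2367 * 8.0650 = 114.8187 kW

COP = 14.2367, Qh = 114.8187 kW


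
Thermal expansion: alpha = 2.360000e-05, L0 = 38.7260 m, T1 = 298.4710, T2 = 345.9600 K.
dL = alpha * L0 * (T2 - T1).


dT = 47.4890 K
dL = 2.360000e-05 * 38.7260 * 47.4890 = 0.043402 m
L_final = 38.769402 m

dL = 0.043402 m


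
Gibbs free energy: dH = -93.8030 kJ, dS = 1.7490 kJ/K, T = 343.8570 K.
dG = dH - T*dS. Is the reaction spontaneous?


T*dS = 343.8570 * 1.7490 = 601.4059 kJ
dG = -93.8030 - 601.4059 = -695.2089 kJ (spontaneous)

dG = -695.2089 kJ, spontaneous


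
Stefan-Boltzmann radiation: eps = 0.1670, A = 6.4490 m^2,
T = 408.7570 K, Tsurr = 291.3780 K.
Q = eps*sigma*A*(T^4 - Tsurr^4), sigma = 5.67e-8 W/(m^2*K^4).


T^4 = 2.7916e+10
Tsurr^4 = 7.2082e+09
Q = 0.1670 * 5.67e-8 * 6.4490 * 2.0708e+10 = 1264.5502 W

1264.5502 W


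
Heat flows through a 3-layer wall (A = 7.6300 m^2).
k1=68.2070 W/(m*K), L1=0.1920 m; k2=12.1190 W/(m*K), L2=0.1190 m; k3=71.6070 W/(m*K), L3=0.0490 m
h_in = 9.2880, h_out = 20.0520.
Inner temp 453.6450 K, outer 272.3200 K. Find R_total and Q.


R_conv_in = 1/(9.2880*7.6300) = 0.0141
R_1 = 0.1920/(68.2070*7.6300) = 0.0004
R_2 = 0.1190/(12.1190*7.6300) = 0.0013
R_3 = 0.0490/(71.6070*7.6300) = 8.9684e-05
R_conv_out = 1/(20.0520*7.6300) = 0.0065
R_total = 0.0224 K/W
Q = 181.3250 / 0.0224 = 8097.5816 W

R_total = 0.0224 K/W, Q = 8097.5816 W


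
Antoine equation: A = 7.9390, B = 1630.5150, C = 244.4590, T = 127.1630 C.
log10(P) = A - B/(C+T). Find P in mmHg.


C+T = 371.6220
B/(C+T) = 4.3876
log10(P) = 7.9390 - 4.3876 = 3.5514
P = 10^3.5514 = 3559.8921 mmHg

3559.8921 mmHg


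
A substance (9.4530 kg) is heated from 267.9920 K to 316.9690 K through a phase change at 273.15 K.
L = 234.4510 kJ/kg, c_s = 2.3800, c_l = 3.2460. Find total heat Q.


Q1 (sensible, solid) = 9.4530 * 2.3800 * 5.1580 = 116.0454 kJ
Q2 (latent) = 9.4530 * 234.4510 = 2216.2653 kJ
Q3 (sensible, liquid) = 9.4530 * 3.2460 * 43.8190 = 1344.5614 kJ
Q_total = 3676.8721 kJ

3676.8721 kJ


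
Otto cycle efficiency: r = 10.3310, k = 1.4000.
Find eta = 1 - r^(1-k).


r^(k-1) = 2.5448
eta = 1 - 1/2.5448 = 0.6070 = 60.7045%

60.7045%


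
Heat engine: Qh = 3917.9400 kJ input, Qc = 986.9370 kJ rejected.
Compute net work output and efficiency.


W = 3917.9400 - 986.9370 = 2931.0030 kJ
eta = 2931.0030 / 3917.9400 = 0.7481 = 74.8098%

W = 2931.0030 kJ, eta = 74.8098%


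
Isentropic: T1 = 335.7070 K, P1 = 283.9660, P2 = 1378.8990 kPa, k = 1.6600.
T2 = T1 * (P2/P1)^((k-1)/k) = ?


(k-1)/k = 0.3976
(P2/P1)^exp = 1.8744
T2 = 335.7070 * 1.8744 = 629.2355 K

629.2355 K


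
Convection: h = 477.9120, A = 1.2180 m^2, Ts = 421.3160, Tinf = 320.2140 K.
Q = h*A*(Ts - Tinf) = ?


dT = 101.1020 K
Q = 477.9120 * 1.2180 * 101.1020 = 58851.1523 W

58851.1523 W


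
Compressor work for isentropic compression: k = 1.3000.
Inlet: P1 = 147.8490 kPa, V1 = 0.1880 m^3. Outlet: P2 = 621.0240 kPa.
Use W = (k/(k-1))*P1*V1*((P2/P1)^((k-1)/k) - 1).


(k-1)/k = 0.2308
(P2/P1)^exp = 1.3926
W = 4.3333 * 147.8490 * 0.1880 * (1.3926 - 1) = 47.2915 kJ

47.2915 kJ


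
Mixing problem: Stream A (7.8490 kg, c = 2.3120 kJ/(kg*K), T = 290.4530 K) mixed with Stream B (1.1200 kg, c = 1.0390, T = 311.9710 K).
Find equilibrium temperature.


num = 5633.8525
den = 19.3106
Tf = 291.7497 K

291.7497 K


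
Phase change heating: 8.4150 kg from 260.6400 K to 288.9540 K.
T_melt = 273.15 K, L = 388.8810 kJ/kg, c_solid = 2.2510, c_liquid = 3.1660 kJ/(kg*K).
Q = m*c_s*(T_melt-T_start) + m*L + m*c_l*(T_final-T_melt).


Q1 (sensible, solid) = 8.4150 * 2.2510 * 12.5100 = 236.9665 kJ
Q2 (latent) = 8.4150 * 388.8810 = 3272.4336 kJ
Q3 (sensible, liquid) = 8.4150 * 3.1660 * 15.8040 = 421.0484 kJ
Q_total = 3930.4485 kJ

3930.4485 kJ


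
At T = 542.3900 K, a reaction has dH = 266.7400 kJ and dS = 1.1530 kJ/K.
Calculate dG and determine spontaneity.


T*dS = 542.3900 * 1.1530 = 625.3757 kJ
dG = 266.7400 - 625.3757 = -358.6357 kJ (spontaneous)

dG = -358.6357 kJ, spontaneous


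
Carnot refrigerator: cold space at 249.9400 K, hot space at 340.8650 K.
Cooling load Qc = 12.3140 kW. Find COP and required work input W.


COP = 249.9400 / 90.9250 = 2.7489
W = 12.3140 / 2.7489 = 4.4797 kW

COP = 2.7489, W = 4.4797 kW


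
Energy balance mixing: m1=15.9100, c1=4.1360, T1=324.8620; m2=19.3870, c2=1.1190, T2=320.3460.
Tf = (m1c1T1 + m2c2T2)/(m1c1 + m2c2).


num = 28326.7442
den = 87.4978
Tf = 323.7423 K

323.7423 K


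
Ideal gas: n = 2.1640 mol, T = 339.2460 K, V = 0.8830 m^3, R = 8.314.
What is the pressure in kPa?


P = nRT/V = 2.1640 * 8.314 * 339.2460 / 0.8830
= 6103.5431 / 0.8830 = 6912.2798 Pa = 6.9123 kPa

6.9123 kPa


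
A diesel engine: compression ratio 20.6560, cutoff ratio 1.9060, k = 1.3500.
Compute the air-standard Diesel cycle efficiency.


r^(k-1) = 2.8858
rc^k = 2.3887
eta = 0.6066 = 60.6552%

60.6552%


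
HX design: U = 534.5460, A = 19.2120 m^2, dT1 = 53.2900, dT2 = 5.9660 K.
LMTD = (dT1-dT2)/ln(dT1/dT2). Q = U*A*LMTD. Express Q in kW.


LMTD = 21.6124 K
Q = 534.5460 * 19.2120 * 21.6124 = 221952.4998 W = 221.9525 kW

221.9525 kW


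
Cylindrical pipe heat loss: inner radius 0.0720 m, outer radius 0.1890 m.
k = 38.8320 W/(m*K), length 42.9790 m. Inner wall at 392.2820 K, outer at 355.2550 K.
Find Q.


dT = 37.0270 K
ln(ro/ri) = 0.9651
Q = 2*pi*38.8320*42.9790*37.0270 / 0.9651 = 402328.4473 W

402328.4473 W


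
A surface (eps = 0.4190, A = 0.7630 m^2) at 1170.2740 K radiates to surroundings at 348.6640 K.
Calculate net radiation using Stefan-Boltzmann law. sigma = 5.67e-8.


T^4 = 1.8756e+12
Tsurr^4 = 1.4778e+10
Q = 0.4190 * 5.67e-8 * 0.7630 * 1.8609e+12 = 33731.5604 W

33731.5604 W


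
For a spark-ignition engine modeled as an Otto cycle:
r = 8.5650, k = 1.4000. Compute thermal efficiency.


r^(k-1) = 2.3610
eta = 1 - 1/2.3610 = 0.5764 = 57.6446%

57.6446%


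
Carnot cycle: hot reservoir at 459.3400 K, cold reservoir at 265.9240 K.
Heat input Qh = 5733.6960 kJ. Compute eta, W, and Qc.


eta = 1 - 265.9240/459.3400 = 0.4211
W = 0.4211 * 5733.6960 = 2414.3087 kJ
Qc = 5733.6960 - 2414.3087 = 3319.3873 kJ

eta = 42.1074%, W = 2414.3087 kJ, Qc = 3319.3873 kJ


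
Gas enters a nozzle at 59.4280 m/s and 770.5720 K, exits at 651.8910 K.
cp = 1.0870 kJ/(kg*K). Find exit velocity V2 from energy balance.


dT = 118.6810 K
2*cp*1000*dT = 258012.4940
V1^2 = 3531.6872
V2 = sqrt(261544.1812) = 511.4139 m/s

511.4139 m/s


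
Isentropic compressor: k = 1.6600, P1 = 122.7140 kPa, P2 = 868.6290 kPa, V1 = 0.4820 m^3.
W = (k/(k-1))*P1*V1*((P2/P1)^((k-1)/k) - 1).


(k-1)/k = 0.3976
(P2/P1)^exp = 2.1773
W = 2.5152 * 122.7140 * 0.4820 * (2.1773 - 1) = 175.1501 kJ

175.1501 kJ


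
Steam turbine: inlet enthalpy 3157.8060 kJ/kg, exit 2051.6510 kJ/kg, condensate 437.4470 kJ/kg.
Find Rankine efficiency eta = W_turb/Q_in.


W = 1106.1550 kJ/kg
Q_in = 2720.3590 kJ/kg
eta = 0.4066 = 40.6621%

eta = 40.6621%


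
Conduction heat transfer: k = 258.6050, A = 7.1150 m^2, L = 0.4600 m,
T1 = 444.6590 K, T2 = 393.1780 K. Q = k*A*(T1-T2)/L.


dT = 51.4810 K
Q = 258.6050 * 7.1150 * 51.4810 / 0.4600 = 205921.1546 W

205921.1546 W


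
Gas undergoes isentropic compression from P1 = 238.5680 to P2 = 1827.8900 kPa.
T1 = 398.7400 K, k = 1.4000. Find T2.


(k-1)/k = 0.2857
(P2/P1)^exp = 1.7892
T2 = 398.7400 * 1.7892 = 713.4405 K

713.4405 K


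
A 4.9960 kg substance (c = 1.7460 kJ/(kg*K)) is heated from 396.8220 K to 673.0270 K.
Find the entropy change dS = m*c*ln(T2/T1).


T2/T1 = 1.6960
ln(T2/T1) = 0.5283
dS = 4.9960 * 1.7460 * 0.5283 = 4.6083 kJ/K

4.6083 kJ/K


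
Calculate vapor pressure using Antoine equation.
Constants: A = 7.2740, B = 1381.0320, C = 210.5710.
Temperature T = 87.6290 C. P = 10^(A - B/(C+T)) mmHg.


C+T = 298.2000
B/(C+T) = 4.6312
log10(P) = 7.2740 - 4.6312 = 2.6428
P = 10^2.6428 = 439.3116 mmHg

439.3116 mmHg


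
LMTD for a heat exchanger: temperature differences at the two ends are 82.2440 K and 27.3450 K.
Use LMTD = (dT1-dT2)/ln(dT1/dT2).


dT1/dT2 = 3.0076
ln(dT1/dT2) = 1.1012
LMTD = 54.8990 / 1.1012 = 49.8558 K

49.8558 K


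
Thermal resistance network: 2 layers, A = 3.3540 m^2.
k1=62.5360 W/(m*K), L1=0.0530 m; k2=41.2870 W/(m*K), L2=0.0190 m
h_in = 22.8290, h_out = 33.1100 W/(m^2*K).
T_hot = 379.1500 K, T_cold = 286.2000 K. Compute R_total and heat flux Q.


R_conv_in = 1/(22.8290*3.3540) = 0.0131
R_1 = 0.0530/(62.5360*3.3540) = 0.0003
R_2 = 0.0190/(41.2870*3.3540) = 0.0001
R_conv_out = 1/(33.1100*3.3540) = 0.0090
R_total = 0.0225 K/W
Q = 92.9500 / 0.0225 = 4139.3940 W

R_total = 0.0225 K/W, Q = 4139.3940 W


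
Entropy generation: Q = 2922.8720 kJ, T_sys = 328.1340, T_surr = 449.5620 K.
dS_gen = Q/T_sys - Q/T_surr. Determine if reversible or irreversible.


dS_sys = 2922.8720/328.1340 = 8.9076 kJ/K
dS_surr = -2922.8720/449.5620 = -6.5016 kJ/K
dS_gen = 8.9076 - 6.5016 = 2.4060 kJ/K (irreversible)

dS_gen = 2.4060 kJ/K, irreversible


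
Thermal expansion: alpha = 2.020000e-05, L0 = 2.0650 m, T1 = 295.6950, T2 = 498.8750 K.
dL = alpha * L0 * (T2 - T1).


dT = 203.1800 K
dL = 2.020000e-05 * 2.0650 * 203.1800 = 0.008475 m
L_final = 2.073475 m

dL = 0.008475 m


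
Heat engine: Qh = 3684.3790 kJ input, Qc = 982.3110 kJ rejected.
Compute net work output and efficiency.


W = 3684.3790 - 982.3110 = 2702.0680 kJ
eta = 2702.0680 / 3684.3790 = 0.7334 = 73.3385%

W = 2702.0680 kJ, eta = 73.3385%


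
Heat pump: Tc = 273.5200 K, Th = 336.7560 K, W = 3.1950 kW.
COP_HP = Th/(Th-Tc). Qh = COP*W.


COP = 336.7560 / 63.2360 = 5.3254
Qh = 5.3254 * 3.1950 = 17.0146 kW

COP = 5.3254, Qh = 17.0146 kW


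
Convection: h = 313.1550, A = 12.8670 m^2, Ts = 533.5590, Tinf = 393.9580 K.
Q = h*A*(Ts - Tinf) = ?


dT = 139.6010 K
Q = 313.1550 * 12.8670 * 139.6010 = 562503.4371 W

562503.4371 W


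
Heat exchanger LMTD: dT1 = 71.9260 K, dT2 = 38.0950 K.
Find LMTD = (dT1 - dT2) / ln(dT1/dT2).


dT1/dT2 = 1.8881
ln(dT1/dT2) = 0.6356
LMTD = 33.8310 / 0.6356 = 53.2307 K

53.2307 K


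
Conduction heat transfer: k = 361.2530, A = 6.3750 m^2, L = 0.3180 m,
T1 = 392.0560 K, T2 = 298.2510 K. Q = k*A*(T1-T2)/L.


dT = 93.8050 K
Q = 361.2530 * 6.3750 * 93.8050 / 0.3180 = 679345.2126 W

679345.2126 W


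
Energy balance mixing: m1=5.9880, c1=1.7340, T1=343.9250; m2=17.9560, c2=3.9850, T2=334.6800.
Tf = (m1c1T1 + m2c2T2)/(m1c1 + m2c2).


num = 27518.9529
den = 81.9379
Tf = 335.8515 K

335.8515 K


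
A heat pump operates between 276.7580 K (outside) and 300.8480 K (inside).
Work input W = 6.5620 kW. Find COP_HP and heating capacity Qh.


COP = 300.8480 / 24.0900 = 12.4885
Qh = 12.4885 * 6.5620 = 81.9495 kW

COP = 12.4885, Qh = 81.9495 kW


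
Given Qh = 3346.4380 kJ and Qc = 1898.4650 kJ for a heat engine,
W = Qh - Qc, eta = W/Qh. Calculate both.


W = 3346.4380 - 1898.4650 = 1447.9730 kJ
eta = 1447.9730 / 3346.4380 = 0.4327 = 43.2691%

W = 1447.9730 kJ, eta = 43.2691%


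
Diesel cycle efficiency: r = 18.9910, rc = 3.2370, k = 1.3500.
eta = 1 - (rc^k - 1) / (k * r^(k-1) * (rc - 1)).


r^(k-1) = 2.8022
rc^k = 4.8831
eta = 0.5411 = 54.1137%

54.1137%


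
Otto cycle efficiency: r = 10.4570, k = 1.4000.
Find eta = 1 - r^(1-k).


r^(k-1) = 2.5572
eta = 1 - 1/2.5572 = 0.6089 = 60.8946%

60.8946%


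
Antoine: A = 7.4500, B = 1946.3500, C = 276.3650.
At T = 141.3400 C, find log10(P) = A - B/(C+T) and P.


C+T = 417.7050
B/(C+T) = 4.6596
log10(P) = 7.4500 - 4.6596 = 2.7904
P = 10^2.7904 = 617.1231 mmHg

617.1231 mmHg


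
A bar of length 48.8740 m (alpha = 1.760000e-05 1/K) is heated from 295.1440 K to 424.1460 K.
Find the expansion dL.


dT = 129.0020 K
dL = 1.760000e-05 * 48.8740 * 129.0020 = 0.110965 m
L_final = 48.984965 m

dL = 0.110965 m


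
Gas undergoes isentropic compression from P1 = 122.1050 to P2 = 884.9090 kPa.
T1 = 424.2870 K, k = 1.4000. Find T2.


(k-1)/k = 0.2857
(P2/P1)^exp = 1.7610
T2 = 424.2870 * 1.7610 = 747.1731 K

747.1731 K


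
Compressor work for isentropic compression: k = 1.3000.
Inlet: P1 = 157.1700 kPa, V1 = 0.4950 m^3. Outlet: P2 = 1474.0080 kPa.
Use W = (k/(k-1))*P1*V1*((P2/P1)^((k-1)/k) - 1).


(k-1)/k = 0.2308
(P2/P1)^exp = 1.6762
W = 4.3333 * 157.1700 * 0.4950 * (1.6762 - 1) = 227.9826 kJ

227.9826 kJ


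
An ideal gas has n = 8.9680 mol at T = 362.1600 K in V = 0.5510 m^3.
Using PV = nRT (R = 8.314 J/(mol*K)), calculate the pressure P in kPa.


P = nRT/V = 8.9680 * 8.314 * 362.1600 / 0.5510
= 27002.6322 / 0.5510 = 49006.5920 Pa = 49.0066 kPa

49.0066 kPa


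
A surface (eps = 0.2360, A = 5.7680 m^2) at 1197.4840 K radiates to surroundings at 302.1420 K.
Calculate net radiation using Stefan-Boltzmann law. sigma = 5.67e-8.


T^4 = 2.0563e+12
Tsurr^4 = 8.3338e+09
Q = 0.2360 * 5.67e-8 * 5.7680 * 2.0479e+12 = 158064.9084 W

158064.9084 W


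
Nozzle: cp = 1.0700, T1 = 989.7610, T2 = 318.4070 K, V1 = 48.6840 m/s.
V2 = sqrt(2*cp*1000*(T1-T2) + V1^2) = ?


dT = 671.3540 K
2*cp*1000*dT = 1436697.5600
V1^2 = 2370.1319
V2 = sqrt(1439067.6919) = 1199.6115 m/s

1199.6115 m/s


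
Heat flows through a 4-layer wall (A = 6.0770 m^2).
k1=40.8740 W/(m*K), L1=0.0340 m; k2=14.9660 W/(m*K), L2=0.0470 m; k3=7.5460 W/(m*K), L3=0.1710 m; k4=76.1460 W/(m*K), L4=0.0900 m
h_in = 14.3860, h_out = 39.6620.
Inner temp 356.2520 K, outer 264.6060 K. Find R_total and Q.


R_conv_in = 1/(14.3860*6.0770) = 0.0114
R_1 = 0.0340/(40.8740*6.0770) = 0.0001
R_2 = 0.0470/(14.9660*6.0770) = 0.0005
R_3 = 0.1710/(7.5460*6.0770) = 0.0037
R_4 = 0.0900/(76.1460*6.0770) = 0.0002
R_conv_out = 1/(39.6620*6.0770) = 0.0041
R_total = 0.0202 K/W
Q = 91.6460 / 0.0202 = 4544.8944 W

R_total = 0.0202 K/W, Q = 4544.8944 W


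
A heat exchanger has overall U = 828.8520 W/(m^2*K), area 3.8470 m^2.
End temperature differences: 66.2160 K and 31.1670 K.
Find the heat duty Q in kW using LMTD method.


LMTD = 46.5111 K
Q = 828.8520 * 3.8470 * 46.5111 = 148304.9526 W = 148.3050 kW

148.3050 kW


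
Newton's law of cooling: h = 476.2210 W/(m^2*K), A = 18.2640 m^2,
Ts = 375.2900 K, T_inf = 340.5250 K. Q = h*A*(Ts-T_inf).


dT = 34.7650 K
Q = 476.2210 * 18.2640 * 34.7650 = 302375.5525 W

302375.5525 W


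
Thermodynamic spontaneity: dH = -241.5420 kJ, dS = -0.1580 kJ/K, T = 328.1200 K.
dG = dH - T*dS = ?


T*dS = 328.1200 * -0.1580 = -51.8430 kJ
dG = -241.5420 + 51.8430 = -189.6990 kJ (spontaneous)

dG = -189.6990 kJ, spontaneous


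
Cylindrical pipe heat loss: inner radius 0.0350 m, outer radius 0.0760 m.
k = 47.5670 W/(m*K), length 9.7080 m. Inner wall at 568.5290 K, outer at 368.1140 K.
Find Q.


dT = 200.4150 K
ln(ro/ri) = 0.7754
Q = 2*pi*47.5670*9.7080*200.4150 / 0.7754 = 749942.6783 W

749942.6783 W


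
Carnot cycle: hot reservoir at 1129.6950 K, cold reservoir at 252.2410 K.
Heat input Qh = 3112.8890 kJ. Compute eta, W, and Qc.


eta = 1 - 252.2410/1129.6950 = 0.7767
W = 0.7767 * 3112.8890 = 2417.8357 kJ
Qc = 3112.8890 - 2417.8357 = 695.0533 kJ

eta = 77.6718%, W = 2417.8357 kJ, Qc = 695.0533 kJ


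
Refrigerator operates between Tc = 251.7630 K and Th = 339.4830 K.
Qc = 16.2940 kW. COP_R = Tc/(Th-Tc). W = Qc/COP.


COP = 251.7630 / 87.7200 = 2.8701
W = 16.2940 / 2.8701 = 5.6772 kW

COP = 2.8701, W = 5.6772 kW


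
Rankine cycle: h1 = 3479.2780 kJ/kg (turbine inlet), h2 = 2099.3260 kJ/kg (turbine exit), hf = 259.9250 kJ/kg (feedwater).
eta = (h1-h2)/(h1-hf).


W = 1379.9520 kJ/kg
Q_in = 3219.3530 kJ/kg
eta = 0.4286 = 42.8643%

eta = 42.8643%


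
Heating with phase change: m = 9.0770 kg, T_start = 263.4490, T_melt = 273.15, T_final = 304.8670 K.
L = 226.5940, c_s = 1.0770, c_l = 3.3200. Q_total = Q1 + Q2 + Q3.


Q1 (sensible, solid) = 9.0770 * 1.0770 * 9.7010 = 94.8363 kJ
Q2 (latent) = 9.0770 * 226.5940 = 2056.7937 kJ
Q3 (sensible, liquid) = 9.0770 * 3.3200 * 31.7170 = 955.8121 kJ
Q_total = 3107.4421 kJ

3107.4421 kJ


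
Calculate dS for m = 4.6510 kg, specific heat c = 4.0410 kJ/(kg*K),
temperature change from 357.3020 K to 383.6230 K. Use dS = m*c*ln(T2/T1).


T2/T1 = 1.0737
ln(T2/T1) = 0.0711
dS = 4.6510 * 4.0410 * 0.0711 = 1.3359 kJ/K

1.3359 kJ/K


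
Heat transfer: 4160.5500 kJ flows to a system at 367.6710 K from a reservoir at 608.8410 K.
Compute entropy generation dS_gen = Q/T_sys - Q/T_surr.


dS_sys = 4160.5500/367.6710 = 11.3160 kJ/K
dS_surr = -4160.5500/608.8410 = -6.8336 kJ/K
dS_gen = 11.3160 - 6.8336 = 4.4824 kJ/K (irreversible)

dS_gen = 4.4824 kJ/K, irreversible


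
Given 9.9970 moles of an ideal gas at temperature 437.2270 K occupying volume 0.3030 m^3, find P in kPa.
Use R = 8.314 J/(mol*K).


P = nRT/V = 9.9970 * 8.314 * 437.2270 / 0.3030
= 36340.1475 / 0.3030 = 119934.4801 Pa = 119.9345 kPa

119.9345 kPa


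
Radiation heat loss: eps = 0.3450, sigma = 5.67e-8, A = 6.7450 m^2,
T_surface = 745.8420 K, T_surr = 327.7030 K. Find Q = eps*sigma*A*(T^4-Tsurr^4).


T^4 = 3.0945e+11
Tsurr^4 = 1.1532e+10
Q = 0.3450 * 5.67e-8 * 6.7450 * 2.9792e+11 = 39307.6361 W

39307.6361 W


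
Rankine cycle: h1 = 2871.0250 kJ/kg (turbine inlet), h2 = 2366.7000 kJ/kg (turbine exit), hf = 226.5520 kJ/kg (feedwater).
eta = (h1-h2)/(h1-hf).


W = 504.3250 kJ/kg
Q_in = 2644.4730 kJ/kg
eta = 0.1907 = 19.0709%

eta = 19.0709%


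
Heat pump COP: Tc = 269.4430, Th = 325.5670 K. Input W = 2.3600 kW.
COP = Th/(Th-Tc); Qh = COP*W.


COP = 325.5670 / 56.1240 = 5.8009
Qh = 5.8009 * 2.3600 = 13.6900 kW

COP = 5.8009, Qh = 13.6900 kW


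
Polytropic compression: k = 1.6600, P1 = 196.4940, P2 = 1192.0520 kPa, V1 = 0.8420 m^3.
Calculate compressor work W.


(k-1)/k = 0.3976
(P2/P1)^exp = 2.0478
W = 2.5152 * 196.4940 * 0.8420 * (2.0478 - 1) = 436.0258 kJ

436.0258 kJ


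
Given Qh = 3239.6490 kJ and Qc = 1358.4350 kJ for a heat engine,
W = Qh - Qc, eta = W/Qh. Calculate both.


W = 3239.6490 - 1358.4350 = 1881.2140 kJ
eta = 1881.2140 / 3239.6490 = 0.5807 = 58.0685%

W = 1881.2140 kJ, eta = 58.0685%


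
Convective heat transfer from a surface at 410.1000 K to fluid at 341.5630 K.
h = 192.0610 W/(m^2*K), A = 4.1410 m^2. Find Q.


dT = 68.5370 K
Q = 192.0610 * 4.1410 * 68.5370 = 54509.1622 W

54509.1622 W


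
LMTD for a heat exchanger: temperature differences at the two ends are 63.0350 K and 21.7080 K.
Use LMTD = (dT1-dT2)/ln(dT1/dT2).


dT1/dT2 = 2.9038
ln(dT1/dT2) = 1.0660
LMTD = 41.3270 / 1.0660 = 38.7680 K

38.7680 K


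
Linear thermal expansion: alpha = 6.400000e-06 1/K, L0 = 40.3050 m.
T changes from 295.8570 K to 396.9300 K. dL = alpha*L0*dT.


dT = 101.0730 K
dL = 6.400000e-06 * 40.3050 * 101.0730 = 0.026072 m
L_final = 40.331072 m

dL = 0.026072 m


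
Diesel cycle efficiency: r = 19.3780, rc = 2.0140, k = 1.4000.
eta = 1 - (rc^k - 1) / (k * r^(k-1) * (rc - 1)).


r^(k-1) = 3.2728
rc^k = 2.6649
eta = 0.6417 = 64.1654%

64.1654%


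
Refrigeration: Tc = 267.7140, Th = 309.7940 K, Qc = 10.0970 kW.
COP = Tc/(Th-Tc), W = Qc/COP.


COP = 267.7140 / 42.0800 = 6.3620
W = 10.0970 / 6.3620 = 1.5871 kW

COP = 6.3620, W = 1.5871 kW


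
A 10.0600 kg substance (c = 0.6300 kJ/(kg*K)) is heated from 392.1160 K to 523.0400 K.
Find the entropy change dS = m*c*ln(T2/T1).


T2/T1 = 1.3339
ln(T2/T1) = 0.2881
dS = 10.0600 * 0.6300 * 0.2881 = 1.8259 kJ/K

1.8259 kJ/K


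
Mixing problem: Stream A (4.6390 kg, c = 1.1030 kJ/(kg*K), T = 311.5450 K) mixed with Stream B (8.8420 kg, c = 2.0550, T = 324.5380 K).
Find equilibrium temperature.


num = 7491.0748
den = 23.2871
Tf = 321.6831 K

321.6831 K


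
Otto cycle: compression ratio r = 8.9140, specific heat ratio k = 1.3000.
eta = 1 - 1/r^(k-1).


r^(k-1) = 1.9276
eta = 1 - 1/1.9276 = 0.4812 = 48.1226%

48.1226%


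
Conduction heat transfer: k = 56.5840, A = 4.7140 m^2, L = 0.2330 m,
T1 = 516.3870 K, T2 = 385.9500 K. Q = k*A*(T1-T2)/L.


dT = 130.4370 K
Q = 56.5840 * 4.7140 * 130.4370 / 0.2330 = 149323.4804 W

149323.4804 W


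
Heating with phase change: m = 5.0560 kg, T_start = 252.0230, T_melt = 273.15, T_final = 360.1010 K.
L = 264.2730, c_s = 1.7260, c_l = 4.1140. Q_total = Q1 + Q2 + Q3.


Q1 (sensible, solid) = 5.0560 * 1.7260 * 21.1270 = 184.3681 kJ
Q2 (latent) = 5.0560 * 264.2730 = 1336.1643 kJ
Q3 (sensible, liquid) = 5.0560 * 4.1140 * 86.9510 = 1808.6142 kJ
Q_total = 3329.1465 kJ

3329.1465 kJ


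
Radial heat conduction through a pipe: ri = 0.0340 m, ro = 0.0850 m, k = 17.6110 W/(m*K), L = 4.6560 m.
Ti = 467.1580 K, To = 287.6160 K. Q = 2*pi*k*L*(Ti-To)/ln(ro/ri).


dT = 179.5420 K
ln(ro/ri) = 0.9163
Q = 2*pi*17.6110*4.6560*179.5420 / 0.9163 = 100950.7668 W

100950.7668 W


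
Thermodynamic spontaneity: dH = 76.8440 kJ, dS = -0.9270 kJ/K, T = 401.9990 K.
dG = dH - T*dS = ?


T*dS = 401.9990 * -0.9270 = -372.6531 kJ
dG = 76.8440 + 372.6531 = 449.4971 kJ (non-spontaneous)

dG = 449.4971 kJ, non-spontaneous


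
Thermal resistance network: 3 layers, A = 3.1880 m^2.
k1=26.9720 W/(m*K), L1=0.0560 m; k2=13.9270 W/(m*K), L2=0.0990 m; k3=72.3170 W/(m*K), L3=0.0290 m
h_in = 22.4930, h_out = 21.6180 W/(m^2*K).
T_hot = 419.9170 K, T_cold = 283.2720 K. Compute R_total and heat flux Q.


R_conv_in = 1/(22.4930*3.1880) = 0.0139
R_1 = 0.0560/(26.9720*3.1880) = 0.0007
R_2 = 0.0990/(13.9270*3.1880) = 0.0022
R_3 = 0.0290/(72.3170*3.1880) = 0.0001
R_conv_out = 1/(21.6180*3.1880) = 0.0145
R_total = 0.0315 K/W
Q = 136.6450 / 0.0315 = 4343.1368 W

R_total = 0.0315 K/W, Q = 4343.1368 W


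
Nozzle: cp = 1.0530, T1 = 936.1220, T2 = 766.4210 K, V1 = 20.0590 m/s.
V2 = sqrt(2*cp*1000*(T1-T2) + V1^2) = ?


dT = 169.7010 K
2*cp*1000*dT = 357390.3060
V1^2 = 402.3635
V2 = sqrt(357792.6695) = 598.1577 m/s

598.1577 m/s


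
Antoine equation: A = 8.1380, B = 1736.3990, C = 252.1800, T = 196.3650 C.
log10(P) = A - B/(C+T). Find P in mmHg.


C+T = 448.5450
B/(C+T) = 3.8712
log10(P) = 8.1380 - 3.8712 = 4.2668
P = 10^4.2668 = 18484.9694 mmHg

18484.9694 mmHg


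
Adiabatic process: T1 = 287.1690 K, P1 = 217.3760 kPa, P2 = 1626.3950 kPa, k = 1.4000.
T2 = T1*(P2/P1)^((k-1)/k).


(k-1)/k = 0.2857
(P2/P1)^exp = 1.7771
T2 = 287.1690 * 1.7771 = 510.3357 K

510.3357 K


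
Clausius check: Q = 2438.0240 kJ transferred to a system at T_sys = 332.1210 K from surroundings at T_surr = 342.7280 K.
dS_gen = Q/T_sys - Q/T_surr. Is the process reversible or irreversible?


dS_sys = 2438.0240/332.1210 = 7.3408 kJ/K
dS_surr = -2438.0240/342.7280 = -7.1136 kJ/K
dS_gen = 7.3408 - 7.1136 = 0.2272 kJ/K (irreversible)

dS_gen = 0.2272 kJ/K, irreversible


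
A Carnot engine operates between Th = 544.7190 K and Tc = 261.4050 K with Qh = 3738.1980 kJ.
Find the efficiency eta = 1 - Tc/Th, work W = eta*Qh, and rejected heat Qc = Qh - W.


eta = 1 - 261.4050/544.7190 = 0.5201
W = 0.5201 * 3738.1980 = 1944.2755 kJ
Qc = 3738.1980 - 1944.2755 = 1793.9225 kJ

eta = 52.0110%, W = 1944.2755 kJ, Qc = 1793.9225 kJ


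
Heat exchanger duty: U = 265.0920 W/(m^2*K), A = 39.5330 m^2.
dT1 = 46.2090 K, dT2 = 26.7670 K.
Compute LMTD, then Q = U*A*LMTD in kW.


LMTD = 35.6077 K
Q = 265.0920 * 39.5330 * 35.6077 = 373164.9740 W = 373.1650 kW

373.1650 kW


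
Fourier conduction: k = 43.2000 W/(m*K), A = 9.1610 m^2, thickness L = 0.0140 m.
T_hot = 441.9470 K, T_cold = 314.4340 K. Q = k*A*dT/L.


dT = 127.5130 K
Q = 43.2000 * 9.1610 * 127.5130 / 0.0140 = 3604566.6298 W

3604566.6298 W


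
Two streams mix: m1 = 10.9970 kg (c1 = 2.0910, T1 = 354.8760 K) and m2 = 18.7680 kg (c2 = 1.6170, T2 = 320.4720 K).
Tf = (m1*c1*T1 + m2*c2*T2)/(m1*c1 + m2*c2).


num = 17885.9148
den = 53.3426
Tf = 335.3028 K

335.3028 K


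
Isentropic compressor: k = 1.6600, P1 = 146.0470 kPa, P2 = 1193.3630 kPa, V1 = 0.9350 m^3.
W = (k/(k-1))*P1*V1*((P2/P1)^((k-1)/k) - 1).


(k-1)/k = 0.3976
(P2/P1)^exp = 2.3052
W = 2.5152 * 146.0470 * 0.9350 * (2.3052 - 1) = 448.2853 kJ

448.2853 kJ


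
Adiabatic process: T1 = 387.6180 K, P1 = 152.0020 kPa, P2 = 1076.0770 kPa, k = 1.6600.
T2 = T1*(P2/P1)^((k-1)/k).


(k-1)/k = 0.3976
(P2/P1)^exp = 2.1775
T2 = 387.6180 * 2.1775 = 844.0212 K

844.0212 K


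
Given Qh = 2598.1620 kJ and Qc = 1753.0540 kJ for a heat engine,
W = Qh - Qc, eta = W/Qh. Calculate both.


W = 2598.1620 - 1753.0540 = 845.1080 kJ
eta = 845.1080 / 2598.1620 = 0.3253 = 32.5271%

W = 845.1080 kJ, eta = 32.5271%


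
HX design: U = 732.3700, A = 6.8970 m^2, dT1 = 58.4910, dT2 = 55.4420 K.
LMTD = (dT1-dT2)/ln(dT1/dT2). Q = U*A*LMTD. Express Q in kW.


LMTD = 56.9529 K
Q = 732.3700 * 6.8970 * 56.9529 = 287677.9671 W = 287.6780 kW

287.6780 kW


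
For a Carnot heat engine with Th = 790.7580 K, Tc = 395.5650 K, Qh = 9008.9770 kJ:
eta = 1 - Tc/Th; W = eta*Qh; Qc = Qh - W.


eta = 1 - 395.5650/790.7580 = 0.4998
W = 0.4998 * 9008.9770 = 4502.3694 kJ
Qc = 9008.9770 - 4502.3694 = 4506.6076 kJ

eta = 49.9765%, W = 4502.3694 kJ, Qc = 4506.6076 kJ


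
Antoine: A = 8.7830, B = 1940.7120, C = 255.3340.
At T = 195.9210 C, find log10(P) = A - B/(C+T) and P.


C+T = 451.2550
B/(C+T) = 4.3007
log10(P) = 8.7830 - 4.3007 = 4.4823
P = 10^4.4823 = 30359.9351 mmHg

30359.9351 mmHg


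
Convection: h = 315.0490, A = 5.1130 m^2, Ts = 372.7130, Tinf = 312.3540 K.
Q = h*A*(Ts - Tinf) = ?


dT = 60.3590 K
Q = 315.0490 * 5.1130 * 60.3590 = 97229.0258 W

97229.0258 W


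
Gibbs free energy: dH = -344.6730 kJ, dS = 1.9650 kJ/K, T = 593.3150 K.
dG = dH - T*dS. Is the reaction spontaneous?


T*dS = 593.3150 * 1.9650 = 1165.8640 kJ
dG = -344.6730 - 1165.8640 = -1510.5370 kJ (spontaneous)

dG = -1510.5370 kJ, spontaneous


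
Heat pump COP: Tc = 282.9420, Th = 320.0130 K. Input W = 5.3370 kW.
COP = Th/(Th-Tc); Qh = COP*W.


COP = 320.0130 / 37.0710 = 8.6324
Qh = 8.6324 * 5.3370 = 46.0713 kW

COP = 8.6324, Qh = 46.0713 kW


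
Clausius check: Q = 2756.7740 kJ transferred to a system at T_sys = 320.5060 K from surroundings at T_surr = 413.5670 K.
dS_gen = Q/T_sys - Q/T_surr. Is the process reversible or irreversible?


dS_sys = 2756.7740/320.5060 = 8.6013 kJ/K
dS_surr = -2756.7740/413.5670 = -6.6658 kJ/K
dS_gen = 8.6013 - 6.6658 = 1.9355 kJ/K (irreversible)

dS_gen = 1.9355 kJ/K, irreversible


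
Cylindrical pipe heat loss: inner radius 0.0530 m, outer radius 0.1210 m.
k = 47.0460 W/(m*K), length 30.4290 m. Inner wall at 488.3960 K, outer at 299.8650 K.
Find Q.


dT = 188.5310 K
ln(ro/ri) = 0.8255
Q = 2*pi*47.0460*30.4290*188.5310 / 0.8255 = 2054265.9421 W

2054265.9421 W


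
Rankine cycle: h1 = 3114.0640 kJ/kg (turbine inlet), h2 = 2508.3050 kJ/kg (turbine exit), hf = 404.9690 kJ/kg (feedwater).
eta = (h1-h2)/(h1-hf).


W = 605.7590 kJ/kg
Q_in = 2709.0950 kJ/kg
eta = 0.2236 = 22.3602%

eta = 22.3602%


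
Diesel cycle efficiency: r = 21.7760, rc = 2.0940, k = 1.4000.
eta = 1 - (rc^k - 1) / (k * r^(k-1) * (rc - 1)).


r^(k-1) = 3.4292
rc^k = 2.8143
eta = 0.6546 = 65.4564%

65.4564%


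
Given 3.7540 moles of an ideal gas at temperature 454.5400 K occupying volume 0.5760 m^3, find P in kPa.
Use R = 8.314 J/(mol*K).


P = nRT/V = 3.7540 * 8.314 * 454.5400 / 0.5760
= 14186.5370 / 0.5760 = 24629.4046 Pa = 24.6294 kPa

24.6294 kPa


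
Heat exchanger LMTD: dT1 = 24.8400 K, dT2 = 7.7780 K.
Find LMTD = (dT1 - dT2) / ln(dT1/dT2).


dT1/dT2 = 3.1936
ln(dT1/dT2) = 1.1612
LMTD = 17.0620 / 1.1612 = 14.6940 K

14.6940 K


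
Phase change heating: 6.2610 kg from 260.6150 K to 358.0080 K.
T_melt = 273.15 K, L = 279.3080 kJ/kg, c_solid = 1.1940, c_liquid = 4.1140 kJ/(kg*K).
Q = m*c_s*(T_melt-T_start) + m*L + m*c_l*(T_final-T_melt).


Q1 (sensible, solid) = 6.2610 * 1.1940 * 12.5350 = 93.7071 kJ
Q2 (latent) = 6.2610 * 279.3080 = 1748.7474 kJ
Q3 (sensible, liquid) = 6.2610 * 4.1140 * 84.8580 = 2185.7515 kJ
Q_total = 4028.2059 kJ

4028.2059 kJ


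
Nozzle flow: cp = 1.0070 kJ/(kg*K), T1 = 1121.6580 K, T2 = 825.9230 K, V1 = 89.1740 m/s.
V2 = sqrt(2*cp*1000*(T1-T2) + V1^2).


dT = 295.7350 K
2*cp*1000*dT = 595610.2900
V1^2 = 7952.0023
V2 = sqrt(603562.2923) = 776.8927 m/s

776.8927 m/s


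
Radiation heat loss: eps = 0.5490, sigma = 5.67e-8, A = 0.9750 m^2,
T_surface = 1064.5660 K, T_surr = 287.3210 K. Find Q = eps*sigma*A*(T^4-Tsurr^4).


T^4 = 1.2844e+12
Tsurr^4 = 6.8151e+09
Q = 0.5490 * 5.67e-8 * 0.9750 * 1.2776e+12 = 38773.9299 W

38773.9299 W


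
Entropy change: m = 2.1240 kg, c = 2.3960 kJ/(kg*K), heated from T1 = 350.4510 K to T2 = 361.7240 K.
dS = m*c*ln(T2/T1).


T2/T1 = 1.0322
ln(T2/T1) = 0.0317
dS = 2.1240 * 2.3960 * 0.0317 = 0.1611 kJ/K

0.1611 kJ/K


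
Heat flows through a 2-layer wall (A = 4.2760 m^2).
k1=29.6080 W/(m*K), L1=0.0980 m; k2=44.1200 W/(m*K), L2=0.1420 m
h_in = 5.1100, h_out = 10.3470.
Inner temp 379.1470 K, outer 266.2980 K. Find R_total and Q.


R_conv_in = 1/(5.1100*4.2760) = 0.0458
R_1 = 0.0980/(29.6080*4.2760) = 0.0008
R_2 = 0.1420/(44.1200*4.2760) = 0.0008
R_conv_out = 1/(10.3470*4.2760) = 0.0226
R_total = 0.0699 K/W
Q = 112.8490 / 0.0699 = 1614.5586 W

R_total = 0.0699 K/W, Q = 1614.5586 W


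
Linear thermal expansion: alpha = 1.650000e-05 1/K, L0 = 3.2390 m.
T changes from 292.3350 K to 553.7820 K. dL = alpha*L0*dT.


dT = 261.4470 K
dL = 1.650000e-05 * 3.2390 * 261.4470 = 0.013973 m
L_final = 3.252973 m

dL = 0.013973 m


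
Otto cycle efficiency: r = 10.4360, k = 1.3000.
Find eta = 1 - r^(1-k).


r^(k-1) = 2.0210
eta = 1 - 1/2.0210 = 0.5052 = 50.5189%

50.5189%


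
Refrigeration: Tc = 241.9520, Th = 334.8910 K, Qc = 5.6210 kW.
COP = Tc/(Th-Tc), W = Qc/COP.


COP = 241.9520 / 92.9390 = 2.6033
W = 5.6210 / 2.6033 = 2.1591 kW

COP = 2.6033, W = 2.1591 kW


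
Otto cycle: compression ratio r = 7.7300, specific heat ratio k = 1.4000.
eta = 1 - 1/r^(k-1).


r^(k-1) = 2.2661
eta = 1 - 1/2.2661 = 0.5587 = 55.8706%

55.8706%


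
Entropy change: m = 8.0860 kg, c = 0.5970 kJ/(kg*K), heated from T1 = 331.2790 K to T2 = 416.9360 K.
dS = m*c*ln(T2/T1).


T2/T1 = 1.2586
ln(T2/T1) = 0.2300
dS = 8.0860 * 0.5970 * 0.2300 = 1.1102 kJ/K

1.1102 kJ/K


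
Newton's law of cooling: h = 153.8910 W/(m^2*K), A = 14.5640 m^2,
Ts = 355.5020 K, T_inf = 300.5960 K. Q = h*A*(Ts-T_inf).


dT = 54.9060 K
Q = 153.8910 * 14.5640 * 54.9060 = 123059.0896 W

123059.0896 W


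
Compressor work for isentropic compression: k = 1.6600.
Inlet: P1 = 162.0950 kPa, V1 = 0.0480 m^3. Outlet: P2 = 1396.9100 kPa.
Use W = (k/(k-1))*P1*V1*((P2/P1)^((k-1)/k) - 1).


(k-1)/k = 0.3976
(P2/P1)^exp = 2.3545
W = 2.5152 * 162.0950 * 0.0480 * (2.3545 - 1) = 26.5073 kJ

26.5073 kJ


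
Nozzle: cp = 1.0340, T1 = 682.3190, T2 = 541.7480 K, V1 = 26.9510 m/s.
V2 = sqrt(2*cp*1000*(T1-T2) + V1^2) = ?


dT = 140.5710 K
2*cp*1000*dT = 290700.8280
V1^2 = 726.3564
V2 = sqrt(291427.1844) = 539.8400 m/s

539.8400 m/s


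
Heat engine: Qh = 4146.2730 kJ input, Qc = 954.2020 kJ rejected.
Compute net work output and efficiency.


W = 4146.2730 - 954.2020 = 3192.0710 kJ
eta = 3192.0710 / 4146.2730 = 0.7699 = 76.9865%

W = 3192.0710 kJ, eta = 76.9865%


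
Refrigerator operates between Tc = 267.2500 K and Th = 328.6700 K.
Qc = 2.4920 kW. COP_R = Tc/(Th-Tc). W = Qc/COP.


COP = 267.2500 / 61.4200 = 4.3512
W = 2.4920 / 4.3512 = 0.5727 kW

COP = 4.3512, W = 0.5727 kW


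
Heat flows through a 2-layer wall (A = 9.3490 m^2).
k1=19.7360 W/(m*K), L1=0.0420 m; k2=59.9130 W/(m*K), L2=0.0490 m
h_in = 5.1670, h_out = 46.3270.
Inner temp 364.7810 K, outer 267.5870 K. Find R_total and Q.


R_conv_in = 1/(5.1670*9.3490) = 0.0207
R_1 = 0.0420/(19.7360*9.3490) = 0.0002
R_2 = 0.0490/(59.9130*9.3490) = 8.7480e-05
R_conv_out = 1/(46.3270*9.3490) = 0.0023
R_total = 0.0233 K/W
Q = 97.1940 / 0.0233 = 4166.9051 W

R_total = 0.0233 K/W, Q = 4166.9051 W


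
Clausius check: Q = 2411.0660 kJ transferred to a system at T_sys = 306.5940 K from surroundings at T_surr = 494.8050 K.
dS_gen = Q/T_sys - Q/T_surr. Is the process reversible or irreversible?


dS_sys = 2411.0660/306.5940 = 7.8640 kJ/K
dS_surr = -2411.0660/494.8050 = -4.8728 kJ/K
dS_gen = 7.8640 - 4.8728 = 2.9913 kJ/K (irreversible)

dS_gen = 2.9913 kJ/K, irreversible


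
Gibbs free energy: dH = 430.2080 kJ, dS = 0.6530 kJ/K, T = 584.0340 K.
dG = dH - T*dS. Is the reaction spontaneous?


T*dS = 584.0340 * 0.6530 = 381.3742 kJ
dG = 430.2080 - 381.3742 = 48.8338 kJ (non-spontaneous)

dG = 48.8338 kJ, non-spontaneous


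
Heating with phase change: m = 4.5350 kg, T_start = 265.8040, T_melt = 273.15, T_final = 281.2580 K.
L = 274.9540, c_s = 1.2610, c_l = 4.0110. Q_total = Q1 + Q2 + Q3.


Q1 (sensible, solid) = 4.5350 * 1.2610 * 7.3460 = 42.0091 kJ
Q2 (latent) = 4.5350 * 274.9540 = 1246.9164 kJ
Q3 (sensible, liquid) = 4.5350 * 4.0110 * 8.1080 = 147.4836 kJ
Q_total = 1436.4091 kJ

1436.4091 kJ


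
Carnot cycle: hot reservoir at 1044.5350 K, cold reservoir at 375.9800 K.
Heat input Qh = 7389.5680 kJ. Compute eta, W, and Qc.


eta = 1 - 375.9800/1044.5350 = 0.6401
W = 0.6401 * 7389.5680 = 4729.6956 kJ
Qc = 7389.5680 - 4729.6956 = 2659.8724 kJ

eta = 64.0050%, W = 4729.6956 kJ, Qc = 2659.8724 kJ


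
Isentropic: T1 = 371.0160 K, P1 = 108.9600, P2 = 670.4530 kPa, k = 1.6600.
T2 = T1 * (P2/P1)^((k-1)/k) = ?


(k-1)/k = 0.3976
(P2/P1)^exp = 2.0594
T2 = 371.0160 * 2.0594 = 764.0674 K

764.0674 K


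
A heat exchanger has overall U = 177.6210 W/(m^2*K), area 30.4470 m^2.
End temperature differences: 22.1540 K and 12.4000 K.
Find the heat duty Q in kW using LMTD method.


LMTD = 16.8079 K
Q = 177.6210 * 30.4470 * 16.8079 = 90897.6882 W = 90.8977 kW

90.8977 kW


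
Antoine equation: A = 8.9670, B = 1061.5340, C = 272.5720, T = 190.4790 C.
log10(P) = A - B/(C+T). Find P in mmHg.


C+T = 463.0510
B/(C+T) = 2.2925
log10(P) = 8.9670 - 2.2925 = 6.6745
P = 10^6.6745 = 4726313.1973 mmHg

4726313.1973 mmHg


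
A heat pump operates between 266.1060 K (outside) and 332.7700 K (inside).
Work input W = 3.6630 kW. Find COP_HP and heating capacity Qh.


COP = 332.7700 / 66.6640 = 4.9917
Qh = 4.9917 * 3.6630 = 18.2848 kW

COP = 4.9917, Qh = 18.2848 kW


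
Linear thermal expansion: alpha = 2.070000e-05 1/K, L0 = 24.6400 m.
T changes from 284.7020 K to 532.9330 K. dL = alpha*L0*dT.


dT = 248.2310 K
dL = 2.070000e-05 * 24.6400 * 248.2310 = 0.126610 m
L_final = 24.766610 m

dL = 0.126610 m


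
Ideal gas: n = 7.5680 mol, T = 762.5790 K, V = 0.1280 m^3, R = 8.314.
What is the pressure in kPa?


P = nRT/V = 7.5680 * 8.314 * 762.5790 / 0.1280
= 47981.7391 / 0.1280 = 374857.3368 Pa = 374.8573 kPa

374.8573 kPa


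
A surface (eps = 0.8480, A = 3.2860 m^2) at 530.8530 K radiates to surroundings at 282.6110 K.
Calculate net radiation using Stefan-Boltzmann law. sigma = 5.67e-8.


T^4 = 7.9414e+10
Tsurr^4 = 6.3791e+09
Q = 0.8480 * 5.67e-8 * 3.2860 * 7.3035e+10 = 11539.2404 W

11539.2404 W


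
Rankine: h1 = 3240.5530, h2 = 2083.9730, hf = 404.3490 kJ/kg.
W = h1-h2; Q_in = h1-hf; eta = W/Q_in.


W = 1156.5800 kJ/kg
Q_in = 2836.2040 kJ/kg
eta = 0.4078 = 40.7792%

eta = 40.7792%


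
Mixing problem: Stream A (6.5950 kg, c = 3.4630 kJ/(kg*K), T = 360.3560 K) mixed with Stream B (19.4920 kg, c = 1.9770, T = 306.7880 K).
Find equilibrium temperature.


num = 20052.2705
den = 61.3742
Tf = 326.7217 K

326.7217 K


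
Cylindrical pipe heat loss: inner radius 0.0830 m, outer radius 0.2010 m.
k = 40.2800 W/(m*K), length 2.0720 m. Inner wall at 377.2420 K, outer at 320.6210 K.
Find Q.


dT = 56.6210 K
ln(ro/ri) = 0.8845
Q = 2*pi*40.2800*2.0720*56.6210 / 0.8845 = 33570.3840 W

33570.3840 W


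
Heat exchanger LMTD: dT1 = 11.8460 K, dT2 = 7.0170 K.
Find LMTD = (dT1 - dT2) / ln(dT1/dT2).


dT1/dT2 = 1.6882
ln(dT1/dT2) = 0.5237
LMTD = 4.8290 / 0.5237 = 9.2217 K

9.2217 K


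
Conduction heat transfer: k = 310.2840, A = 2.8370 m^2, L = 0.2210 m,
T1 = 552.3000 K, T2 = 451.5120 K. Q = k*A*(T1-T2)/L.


dT = 100.7880 K
Q = 310.2840 * 2.8370 * 100.7880 / 0.2210 = 401453.5206 W

401453.5206 W


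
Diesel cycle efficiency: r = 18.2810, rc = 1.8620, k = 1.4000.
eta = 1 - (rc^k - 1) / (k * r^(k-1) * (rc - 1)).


r^(k-1) = 3.1974
rc^k = 2.3877
eta = 0.6404 = 64.0378%

64.0378%


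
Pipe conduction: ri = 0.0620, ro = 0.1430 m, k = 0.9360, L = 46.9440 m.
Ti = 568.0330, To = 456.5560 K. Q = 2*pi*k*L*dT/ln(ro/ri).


dT = 111.4770 K
ln(ro/ri) = 0.8357
Q = 2*pi*0.9360*46.9440*111.4770 / 0.8357 = 36826.9164 W

36826.9164 W


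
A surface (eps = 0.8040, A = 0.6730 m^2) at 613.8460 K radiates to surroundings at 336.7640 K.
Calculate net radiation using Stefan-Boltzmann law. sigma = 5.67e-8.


T^4 = 1.4198e+11
Tsurr^4 = 1.2862e+10
Q = 0.8040 * 5.67e-8 * 0.6730 * 1.2912e+11 = 3961.4406 W

3961.4406 W


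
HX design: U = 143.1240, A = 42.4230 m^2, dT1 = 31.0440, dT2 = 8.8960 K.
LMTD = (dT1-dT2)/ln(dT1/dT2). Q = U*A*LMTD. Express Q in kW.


LMTD = 17.7212 K
Q = 143.1240 * 42.4230 * 17.7212 = 107598.5728 W = 107.5986 kW

107.5986 kW


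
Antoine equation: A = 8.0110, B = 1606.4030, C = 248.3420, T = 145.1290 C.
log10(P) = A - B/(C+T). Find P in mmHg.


C+T = 393.4710
B/(C+T) = 4.0826
log10(P) = 8.0110 - 4.0826 = 3.9284
P = 10^3.9284 = 8479.1731 mmHg

8479.1731 mmHg


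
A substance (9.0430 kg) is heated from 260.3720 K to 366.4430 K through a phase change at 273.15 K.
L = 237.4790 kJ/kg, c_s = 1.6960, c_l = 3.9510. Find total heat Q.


Q1 (sensible, solid) = 9.0430 * 1.6960 * 12.7780 = 195.9753 kJ
Q2 (latent) = 9.0430 * 237.4790 = 2147.5226 kJ
Q3 (sensible, liquid) = 9.0430 * 3.9510 * 93.2930 = 3333.2556 kJ
Q_total = 5676.7535 kJ

5676.7535 kJ


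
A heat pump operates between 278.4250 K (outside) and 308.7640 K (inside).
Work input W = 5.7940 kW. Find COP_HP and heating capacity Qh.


COP = 308.7640 / 30.3390 = 10.1771
Qh = 10.1771 * 5.7940 = 58.9663 kW

COP = 10.1771, Qh = 58.9663 kW


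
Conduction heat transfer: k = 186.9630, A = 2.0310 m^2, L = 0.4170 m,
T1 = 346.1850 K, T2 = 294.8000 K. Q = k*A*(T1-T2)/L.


dT = 51.3850 K
Q = 186.9630 * 2.0310 * 51.3850 / 0.4170 = 46791.3847 W

46791.3847 W


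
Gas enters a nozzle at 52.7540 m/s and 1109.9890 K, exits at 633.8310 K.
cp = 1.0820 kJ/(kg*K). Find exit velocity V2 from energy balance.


dT = 476.1580 K
2*cp*1000*dT = 1030405.9120
V1^2 = 2782.9845
V2 = sqrt(1033188.8965) = 1016.4590 m/s

1016.4590 m/s


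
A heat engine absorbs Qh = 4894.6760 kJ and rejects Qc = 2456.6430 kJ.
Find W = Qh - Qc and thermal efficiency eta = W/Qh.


W = 4894.6760 - 2456.6430 = 2438.0330 kJ
eta = 2438.0330 / 4894.6760 = 0.4981 = 49.8099%

W = 2438.0330 kJ, eta = 49.8099%


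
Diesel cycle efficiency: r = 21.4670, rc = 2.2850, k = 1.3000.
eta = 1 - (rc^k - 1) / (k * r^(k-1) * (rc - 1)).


r^(k-1) = 2.5092
rc^k = 2.9279
eta = 0.5401 = 54.0061%

54.0061%


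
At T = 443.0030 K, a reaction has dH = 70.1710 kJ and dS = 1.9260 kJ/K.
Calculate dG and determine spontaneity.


T*dS = 443.0030 * 1.9260 = 853.2238 kJ
dG = 70.1710 - 853.2238 = -783.0528 kJ (spontaneous)

dG = -783.0528 kJ, spontaneous


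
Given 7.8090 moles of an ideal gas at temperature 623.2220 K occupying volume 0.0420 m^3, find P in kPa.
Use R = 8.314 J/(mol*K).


P = nRT/V = 7.8090 * 8.314 * 623.2220 / 0.0420
= 40462.0813 / 0.0420 = 963382.8889 Pa = 963.3829 kPa

963.3829 kPa
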